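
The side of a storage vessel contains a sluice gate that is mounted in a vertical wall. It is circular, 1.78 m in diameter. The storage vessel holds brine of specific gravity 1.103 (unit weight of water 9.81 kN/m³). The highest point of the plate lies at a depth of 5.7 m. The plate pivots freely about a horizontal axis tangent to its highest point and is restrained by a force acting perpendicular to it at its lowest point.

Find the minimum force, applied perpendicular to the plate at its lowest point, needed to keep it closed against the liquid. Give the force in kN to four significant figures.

γ = 1.103 × 9.81 = 10.82043 kN/m³.
The centroid is at the centre, 0.89 m below the top of the plate, so the centroid depth is h_c = 5.7 + 0.89 = 6.59 m.
A = π(0.89)² = 2.48846 m².
Resultant F = γ·h_c·A = 10.82043 × 6.59 × 2.48846 = 177.444 kN.
I_c = πr⁴/4 = π × 0.89⁴/4 = 0.492776 m⁴.
Centre of pressure: y_p = y_c + I_c/(y_c·A) = 6.59 + 0.492776/(6.59 × 2.48846) = 6.59 + 0.0300492 = 6.62005 m along the plane.
The resultant acts 0.89 + 0.0300492 = 0.920049 m (along the plate) below the hinge at the top edge, so the moment about the hinge is M = F × 0.920049 = 177.444 × 0.920049 = 163.257 kN·m.
A normal force at the bottom, 1.78 m from the hinge, must supply this moment: P = 163.257/1.78 = 91.7174 kN.

P ≈ 91.72 kN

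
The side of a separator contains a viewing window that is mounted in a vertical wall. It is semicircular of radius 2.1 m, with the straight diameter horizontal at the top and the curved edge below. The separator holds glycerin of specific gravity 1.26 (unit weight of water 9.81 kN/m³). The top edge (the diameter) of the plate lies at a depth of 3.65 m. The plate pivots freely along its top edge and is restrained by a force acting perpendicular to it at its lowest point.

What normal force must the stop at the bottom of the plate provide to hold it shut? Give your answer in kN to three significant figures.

γ = 1.26 × 9.81 = 12.3606 kN/m³.
The centroid of a semicircle lies 4r/(3π) = 0.891268 m from the diameter, here below the top edge, so the centroid depth is h_c = 3.65 + 0.891268 = 4.54127 m.
A = πr²/2 = π × 2.1²/2 = 6.92721 m².
Resultant F = γ·h_c·A = 12.3606 × 4.54127 × 6.92721 = 388.844 kN.
I_c = (π/8 − 8/(9π))·r⁴ = 0.109757 × 2.1⁴ = 2.13457 m⁴.
Centre of pressure: y_p = y_c + I_c/(y_c·A) = 4.54127 + 2.13457/(4.54127 × 6.92721) = 4.54127 + 0.0678539 = 4.60912 m along the plane.
The resultant acts 0.891268 + 0.0678539 = 0.959122 m (along the plate) below the hinge at the top edge, so the moment about the hinge is M = F × 0.959122 = 388.844 × 0.959122 = 372.949 kN·m.
A normal force at the bottom, 2.1 m from the hinge, must supply this moment: P = 372.949/2.1 = 177.595 kN.

P ≈ 178 kN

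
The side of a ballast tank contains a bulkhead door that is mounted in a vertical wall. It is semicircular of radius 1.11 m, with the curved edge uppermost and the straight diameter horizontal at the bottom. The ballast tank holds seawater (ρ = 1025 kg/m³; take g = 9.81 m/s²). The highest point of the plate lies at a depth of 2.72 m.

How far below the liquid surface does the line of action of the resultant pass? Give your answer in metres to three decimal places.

h_p = 3.385 m

γ = ρg = 1025 × 9.81 / 1000 = 10.05525 kN/m³.
The centroid lies 4r/(3π) = 0.471099 m above the diameter, so r − 4r/(3π) = 1.11 − 0.471099 = 0.638901 m below the topmost point, so the centroid depth is h_c = 2.72 + 0.638901 = 3.3589 m.
A = πr²/2 = π × 1.11²/2 = 1.93538 m².
Resultant F = γ·h_c·A = 10.05525 × 3.3589 × 1.93538 = 65.3666 kN.
I_c = (π/8 − 8/(9π))·r⁴ = 0.109757 × 1.11⁴ = 0.166619 m⁴.
Centre of pressure: y_p = y_c + I_c/(y_c·A) = 3.3589 + 0.166619/(3.3589 × 1.93538) = 3.3589 + 0.0256307 = 3.38453 m along the plane.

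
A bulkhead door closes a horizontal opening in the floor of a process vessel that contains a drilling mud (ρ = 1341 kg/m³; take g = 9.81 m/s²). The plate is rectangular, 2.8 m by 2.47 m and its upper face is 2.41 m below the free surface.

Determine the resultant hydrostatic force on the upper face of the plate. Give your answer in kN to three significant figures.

F ≈ 219 kN

γ = ρg = 1341 × 9.81 / 1000 = 13.15521 kN/m³.
The plate is horizontal, so pressure is uniform at p = γ·h = 13.15521 × 2.41 = 31.7041 kN/m².
A = 2.8 × 2.47 = 6.916 m².
F = p·A = 31.7041 × 6.916 = 219.266 kN.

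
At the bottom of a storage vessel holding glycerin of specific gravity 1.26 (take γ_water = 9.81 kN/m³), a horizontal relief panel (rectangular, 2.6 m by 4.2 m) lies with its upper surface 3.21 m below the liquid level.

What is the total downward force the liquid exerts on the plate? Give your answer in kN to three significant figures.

γ = 1.26 × 9.81 = 12.3606 kN/m³.
The plate is horizontal, so pressure is uniform at p = γ·h = 12.3606 × 3.21 = 39.6775 kN/m².
A = 2.6 × 4.2 = 10.92 m².
F = p·A = 39.6775 × 10.92 = 433.278 kN.

F ≈ 433 kN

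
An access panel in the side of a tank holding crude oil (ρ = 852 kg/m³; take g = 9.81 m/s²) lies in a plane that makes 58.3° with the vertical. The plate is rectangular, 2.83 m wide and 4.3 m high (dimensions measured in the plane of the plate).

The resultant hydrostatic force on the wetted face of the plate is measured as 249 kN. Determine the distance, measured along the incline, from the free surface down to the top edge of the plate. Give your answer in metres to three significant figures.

γ = ρg = 852 × 9.81 / 1000 = 8.35812 kN/m³.
A = 2.83 × 4.3 = 12.169 m².
From F = γ·h_c·A, the centroid depth is h_c = 249/(8.35812 × 12.169) = 2.44814 m.
The plate makes 58.3° with the vertical, i.e. θ = 90° − 58.3° = 31.7° to the horizontal. Measuring y along the incline from the free-surface line, vertical depth h = y·sinθ with sinθ = 0.525472.
Along the incline, y_c = h_c/sinθ = 2.44814/0.525472 = 4.65894 m.
The centroid lies 4.3/2 = 2.15 m below the top edge, so the top edge sits at y_top = 4.65894 − 2.15 = 2.50894 m along the incline.

y_top ≈ 2.51 m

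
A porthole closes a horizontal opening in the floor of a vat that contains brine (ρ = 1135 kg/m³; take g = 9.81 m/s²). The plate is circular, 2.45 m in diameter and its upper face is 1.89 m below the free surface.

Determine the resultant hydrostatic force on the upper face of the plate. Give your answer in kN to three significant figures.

γ = ρg = 1135 × 9.81 / 1000 = 11.13435 kN/m³.
The plate is horizontal, so pressure is uniform at p = γ·h = 11.13435 × 1.89 = 21.0439 kN/m².
A = π(1.225)² = 4.71435 m².
F = p·A = 21.0439 × 4.71435 = 99.2083 kN.

F ≈ 99.2 kN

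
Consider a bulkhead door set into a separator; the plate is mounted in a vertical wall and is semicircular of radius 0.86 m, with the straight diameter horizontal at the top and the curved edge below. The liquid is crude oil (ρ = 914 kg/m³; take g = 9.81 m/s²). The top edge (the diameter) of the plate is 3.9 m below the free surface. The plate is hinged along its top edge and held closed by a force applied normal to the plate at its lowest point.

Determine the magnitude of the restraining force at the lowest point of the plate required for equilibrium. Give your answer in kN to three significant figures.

P ≈ 19.5 kN

γ = ρg = 914 × 9.81 / 1000 = 8.96634 kN/m³.
The centroid of a semicircle lies 4r/(3π) = 0.364995 m from the diameter, here below the top edge, so the centroid depth is h_c = 3.9 + 0.364995 = 4.26499 m.
A = πr²/2 = π × 0.86²/2 = 1.16176 m².
Resultant F = γ·h_c·A = 8.96634 × 4.26499 × 1.16176 = 44.4273 kN.
I_c = (π/8 − 8/(9π))·r⁴ = 0.109757 × 0.86⁴ = 0.060038 m⁴.
Centre of pressure: y_p = y_c + I_c/(y_c·A) = 4.26499 + 0.060038/(4.26499 × 1.16176) = 4.26499 + 0.0121169 = 4.27711 m along the plane.
The resultant acts 0.364995 + 0.0121169 = 0.377112 m (along the plate) below the hinge at the top edge, so the moment about the hinge is M = F × 0.377112 = 44.4273 × 0.377112 = 16.7541 kN·m.
A normal force at the bottom, 0.86 m from the hinge, must supply this moment: P = 16.7541/0.86 = 19.4815 kN.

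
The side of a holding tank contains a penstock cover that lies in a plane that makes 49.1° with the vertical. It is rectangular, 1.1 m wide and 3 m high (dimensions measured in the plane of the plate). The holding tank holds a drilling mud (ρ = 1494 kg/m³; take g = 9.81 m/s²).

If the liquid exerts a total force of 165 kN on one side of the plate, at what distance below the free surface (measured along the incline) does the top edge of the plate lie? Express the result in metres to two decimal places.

γ = ρg = 1494 × 9.81 / 1000 = 14.65614 kN/m³.
A = 1.1 × 3 = 3.3 m².
From F = γ·h_c·A, the centroid depth is h_c = 165/(14.65614 × 3.3) = 3.41154 m.
The plate makes 49.1° with the vertical, i.e. θ = 90° − 49.1° = 40.9° to the horizontal. Measuring y along the incline from the free-surface line, vertical depth h = y·sinθ with sinθ = 0.654741.
Along the incline, y_c = h_c/sinθ = 3.41154/0.654741 = 5.21052 m.
The centroid lies 3/2 = 1.5 m below the top edge, so the top edge sits at y_top = 5.21052 − 1.5 = 3.71052 m along the incline.

y_top ≈ 3.71 m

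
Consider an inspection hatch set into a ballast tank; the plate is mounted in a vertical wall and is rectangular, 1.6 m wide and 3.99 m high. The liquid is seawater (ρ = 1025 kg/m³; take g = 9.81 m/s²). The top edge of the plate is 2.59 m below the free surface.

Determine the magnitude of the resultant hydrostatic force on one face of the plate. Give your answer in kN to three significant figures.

γ = ρg = 1025 × 9.81 / 1000 = 10.05525 kN/m³.
The centroid lies 3.99/2 = 1.995 m below the top edge, so the centroid depth is h_c = 2.59 + 1.995 = 4.585 m.
A = 1.6 × 3.99 = 6.384 m².
Resultant F = γ·h_c·A = 10.05525 × 4.585 × 6.384 = 294.324 kN.

F ≈ 294 kN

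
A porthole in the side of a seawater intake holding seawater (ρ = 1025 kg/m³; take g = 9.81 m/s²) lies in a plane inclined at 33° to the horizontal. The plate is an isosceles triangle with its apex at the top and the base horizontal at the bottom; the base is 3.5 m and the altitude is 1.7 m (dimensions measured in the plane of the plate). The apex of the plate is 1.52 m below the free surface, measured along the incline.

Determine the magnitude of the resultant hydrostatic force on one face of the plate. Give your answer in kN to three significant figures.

γ = ρg = 1025 × 9.81 / 1000 = 10.05525 kN/m³.
Let θ = 33° be the plate's angle to the horizontal; measure y along the incline from where the plane meets the free surface. Vertical depth h = y·sinθ with sinθ = 0.544639.
With the apex up, the centroid sits 2h/3 = 2 × 1.7/3 = 1.13333 m below the apex, so y_c = 1.52 + 1.13333 = 2.65333 m and h_c = 2.65333 × 0.544639 = 1.44511 m.
A = ½ × 3.5 × 1.7 = 2.975 m².
Resultant F = γ·h_c·A = 10.05525 × 1.44511 × 2.975 = 43.2296 kN.

F ≈ 43.2 kN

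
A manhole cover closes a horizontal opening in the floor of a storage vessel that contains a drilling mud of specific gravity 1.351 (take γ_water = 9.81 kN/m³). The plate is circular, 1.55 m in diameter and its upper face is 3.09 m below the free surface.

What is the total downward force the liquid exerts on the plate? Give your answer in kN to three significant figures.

γ = 1.351 × 9.81 = 13.25331 kN/m³.
The plate is horizontal, so pressure is uniform at p = γ·h = 13.25331 × 3.09 = 40.9527 kN/m².
A = π(0.775)² = 1.88692 m².
F = p·A = 40.9527 × 1.88692 = 77.2745 kN.

F ≈ 77.3 kN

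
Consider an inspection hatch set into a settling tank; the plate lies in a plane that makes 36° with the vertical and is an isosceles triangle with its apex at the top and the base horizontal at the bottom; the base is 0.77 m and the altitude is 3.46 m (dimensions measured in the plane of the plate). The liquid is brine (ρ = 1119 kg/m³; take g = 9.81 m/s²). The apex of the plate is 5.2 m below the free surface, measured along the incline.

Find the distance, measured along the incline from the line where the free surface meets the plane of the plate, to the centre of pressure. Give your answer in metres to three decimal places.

γ = ρg = 1119 × 9.81 / 1000 = 10.97739 kN/m³.
The plate makes 36° with the vertical, i.e. θ = 90° − 36° = 54° to the horizontal. Measuring y along the incline from the free-surface line, vertical depth h = y·sinθ with sinθ = 0.809017.
With the apex up, the centroid sits 2h/3 = 2 × 3.46/3 = 2.30667 m below the apex, so y_c = 5.2 + 2.30667 = 7.50667 m and h_c = 7.50667 × 0.809017 = 6.07302 m.
A = ½ × 0.77 × 3.46 = 1.3321 m².
Resultant F = γ·h_c·A = 10.97739 × 6.07302 × 1.3321 = 88.8057 kN.
I_c = b·h³/36 = 0.77 × 3.46³/36 = 0.885965 m⁴.
Centre of pressure: y_p = y_c + I_c/(y_c·A) = 7.50667 + 0.885965/(7.50667 × 1.3321) = 7.50667 + 0.0885997 = 7.59527 m along the plane.

y_p = 7.595 m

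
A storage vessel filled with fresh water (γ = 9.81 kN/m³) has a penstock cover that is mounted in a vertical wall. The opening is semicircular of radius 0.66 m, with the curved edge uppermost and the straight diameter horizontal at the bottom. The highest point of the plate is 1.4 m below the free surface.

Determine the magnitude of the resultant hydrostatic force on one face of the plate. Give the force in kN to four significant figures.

F ≈ 11.95 kN

γ = 9.81 kN/m³.
The centroid lies 4r/(3π) = 0.280113 m above the diameter, so r − 4r/(3π) = 0.66 − 0.280113 = 0.379887 m below the topmost point, so the centroid depth is h_c = 1.4 + 0.379887 = 1.77989 m.
A = πr²/2 = π × 0.66²/2 = 0.684239 m².
Resultant F = γ·h_c·A = 9.81 × 1.77989 × 0.684239 = 11.9473 kN.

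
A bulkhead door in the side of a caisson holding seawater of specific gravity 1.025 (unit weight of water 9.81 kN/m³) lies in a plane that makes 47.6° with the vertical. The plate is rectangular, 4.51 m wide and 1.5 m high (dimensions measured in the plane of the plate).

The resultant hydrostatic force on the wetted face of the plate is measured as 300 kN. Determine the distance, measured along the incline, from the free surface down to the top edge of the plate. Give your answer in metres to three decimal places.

y_top ≈ 5.790 m

γ = 1.025 × 9.81 = 10.05525 kN/m³.
A = 4.51 × 1.5 = 6.765 m².
From F = γ·h_c·A, the centroid depth is h_c = 300/(10.05525 × 6.765) = 4.41022 m.
The plate makes 47.6° with the vertical, i.e. θ = 90° − 47.6° = 42.4° to the horizontal. Measuring y along the incline from the free-surface line, vertical depth h = y·sinθ with sinθ = 0.674302.
Along the incline, y_c = h_c/sinθ = 4.41022/0.674302 = 6.54042 m.
The centroid lies 1.5/2 = 0.75 m below the top edge, so the top edge sits at y_top = 6.54042 − 0.75 = 5.79042 m along the incline.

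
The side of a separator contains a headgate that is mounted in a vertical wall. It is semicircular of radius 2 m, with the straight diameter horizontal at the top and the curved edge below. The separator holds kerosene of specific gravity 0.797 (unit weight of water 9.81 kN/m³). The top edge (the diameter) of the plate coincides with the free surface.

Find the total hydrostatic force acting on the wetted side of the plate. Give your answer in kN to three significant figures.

F ≈ 41.7 kN

γ = 0.797 × 9.81 = 7.81857 kN/m³.
The centroid of a semicircle lies 4r/(3π) = 0.848826 m from the diameter, here below the top edge, so the centroid depth is h_c = 0.848826 m.
A = πr²/2 = π × 2²/2 = 6.28319 m².
Resultant F = γ·h_c·A = 7.81857 × 0.848826 × 6.28319 = 41.6991 kN.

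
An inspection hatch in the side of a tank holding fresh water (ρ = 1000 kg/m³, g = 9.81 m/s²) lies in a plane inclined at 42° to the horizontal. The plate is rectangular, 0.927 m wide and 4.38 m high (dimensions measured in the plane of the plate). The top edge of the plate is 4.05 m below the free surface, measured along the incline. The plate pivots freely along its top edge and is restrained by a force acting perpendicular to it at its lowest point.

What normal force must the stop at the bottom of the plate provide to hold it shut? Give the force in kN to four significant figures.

γ = ρg = 1000 × 9.81 = 9810 N/m³ = 9.81 kN/m³.
Let θ = 42° be the plate's angle to the horizontal; measure y along the incline from where the plane meets the free surface. Vertical depth h = y·sinθ with sinθ = 0.669131.
The centroid lies 4.38/2 = 2.19 m below the top edge, so y_c = 4.05 + 2.19 = 6.24 m and h_c = 6.24 × 0.669131 = 4.17538 m.
A = 0.927 × 4.38 = 4.06026 m².
Resultant F = γ·h_c·A = 9.81 × 4.17538 × 4.06026 = 166.31 kN.
I_c = b·h³/12 = 0.927 × 4.38³/12 = 6.49114 m⁴.
Centre of pressure: y_p = y_c + I_c/(y_c·A) = 6.24 + 6.49114/(6.24 × 4.06026) = 6.24 + 0.256202 = 6.4962 m along the plane.
The resultant acts 2.19 + 0.256202 = 2.4462 m (along the plate) below the hinge at the top edge, so the moment about the hinge is M = F × 2.4462 = 166.31 × 2.4462 = 406.828 kN·m.
A normal force at the bottom, 4.38 m from the hinge, must supply this moment: P = 406.828/4.38 = 92.8831 kN.

P ≈ 92.88 kN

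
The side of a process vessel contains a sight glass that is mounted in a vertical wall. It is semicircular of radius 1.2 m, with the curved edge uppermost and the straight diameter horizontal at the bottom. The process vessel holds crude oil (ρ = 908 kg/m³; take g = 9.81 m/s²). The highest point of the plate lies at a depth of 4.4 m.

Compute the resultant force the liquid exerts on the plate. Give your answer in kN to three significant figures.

γ = ρg = 908 × 9.81 / 1000 = 8.90748 kN/m³.
The centroid lies 4r/(3π) = 0.509296 m above the diameter, so r − 4r/(3π) = 1.2 − 0.509296 = 0.690704 m below the topmost point, so the centroid depth is h_c = 4.4 + 0.690704 = 5.0907 m.
A = πr²/2 = π × 1.2²/2 = 2.26195 m².
Resultant F = γ·h_c·A = 8.90748 × 5.0907 × 2.26195 = 102.569 kN.

F ≈ 103 kN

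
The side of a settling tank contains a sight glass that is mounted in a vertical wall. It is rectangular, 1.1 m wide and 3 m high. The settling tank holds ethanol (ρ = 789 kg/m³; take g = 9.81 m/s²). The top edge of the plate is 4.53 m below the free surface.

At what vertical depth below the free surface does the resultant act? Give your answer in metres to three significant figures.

h_p = 6.15 m

γ = ρg = 789 × 9.81 / 1000 = 7.74009 kN/m³.
The centroid lies 3/2 = 1.5 m below the top edge, so the centroid depth is h_c = 4.53 + 1.5 = 6.03 m.
A = 1.1 × 3 = 3.3 m².
Resultant F = γ·h_c·A = 7.74009 × 6.03 × 3.3 = 154.02 kN.
I_c = b·h³/12 = 1.1 × 3³/12 = 2.475 m⁴.
Centre of pressure: y_p = y_c + I_c/(y_c·A) = 6.03 + 2.475/(6.03 × 3.3) = 6.03 + 0.124378 = 6.15438 m along the plane.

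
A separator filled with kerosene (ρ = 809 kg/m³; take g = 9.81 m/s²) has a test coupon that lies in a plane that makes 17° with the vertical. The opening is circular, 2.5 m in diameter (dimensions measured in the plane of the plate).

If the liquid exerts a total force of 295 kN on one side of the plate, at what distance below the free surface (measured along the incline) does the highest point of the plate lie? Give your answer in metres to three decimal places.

y_top ≈ 6.668 m

γ = ρg = 809 × 9.81 / 1000 = 7.93629 kN/m³.
A = π(1.25)² = 4.90874 m².
From F = γ·h_c·A, the centroid depth is h_c = 295/(7.93629 × 4.90874) = 7.57242 m.
The plate makes 17° with the vertical, i.e. θ = 90° − 17° = 73° to the horizontal. Measuring y along the incline from the free-surface line, vertical depth h = y·sinθ with sinθ = 0.956305.
Along the incline, y_c = h_c/sinθ = 7.57242/0.956305 = 7.91842 m.
The centroid is at the centre, 1.25 m below the top of the plate, so the highest point sits at y_top = 7.91842 − 1.25 = 6.66842 m along the incline.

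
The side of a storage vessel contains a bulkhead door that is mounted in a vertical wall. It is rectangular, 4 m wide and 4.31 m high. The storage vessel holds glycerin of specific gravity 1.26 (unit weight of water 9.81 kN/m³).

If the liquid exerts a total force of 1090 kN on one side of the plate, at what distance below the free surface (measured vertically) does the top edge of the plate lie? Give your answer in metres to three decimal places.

γ = 1.26 × 9.81 = 12.3606 kN/m³.
A = 4 × 4.31 = 17.24 m².
From F = γ·h_c·A, the centroid depth is h_c = 1090/(12.3606 × 17.24) = 5.11505 m.
The centroid lies 4.31/2 = 2.155 m below the top edge, so the top edge sits at h_top = 5.11505 − 2.155 = 2.96005 m below the surface.

d_top ≈ 2.960 m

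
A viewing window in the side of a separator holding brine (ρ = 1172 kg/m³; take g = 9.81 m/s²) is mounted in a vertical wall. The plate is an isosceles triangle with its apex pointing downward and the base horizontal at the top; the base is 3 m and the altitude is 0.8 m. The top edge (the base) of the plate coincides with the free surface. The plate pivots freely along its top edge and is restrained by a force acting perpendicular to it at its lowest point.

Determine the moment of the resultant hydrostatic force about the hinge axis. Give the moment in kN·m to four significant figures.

γ = ρg = 1172 × 9.81 / 1000 = 11.49732 kN/m³.
With the apex down, the centroid sits h/3 = 0.8/3 = 0.266667 m below the base (the top edge), so the centroid depth is h_c = 0.266667 m.
A = ½ × 3 × 0.8 = 1.2 m².
Resultant F = γ·h_c·A = 11.49732 × 0.266667 × 1.2 = 3.67915 kN.
I_c = b·h³/36 = 3 × 0.8³/36 = 0.0426667 m⁴.
Centre of pressure: y_p = y_c + I_c/(y_c·A) = 0.266667 + 0.0426667/(0.266667 × 1.2) = 0.266667 + 0.133333 = 0.4 m along the plane.
The resultant acts 0.266667 + 0.133333 = 0.4 m (along the plate) below the hinge at the top edge, so the moment about the hinge is M = F × 0.4 = 3.67915 × 0.4 = 1.47166 kN·m.

M ≈ 1.472 kN·m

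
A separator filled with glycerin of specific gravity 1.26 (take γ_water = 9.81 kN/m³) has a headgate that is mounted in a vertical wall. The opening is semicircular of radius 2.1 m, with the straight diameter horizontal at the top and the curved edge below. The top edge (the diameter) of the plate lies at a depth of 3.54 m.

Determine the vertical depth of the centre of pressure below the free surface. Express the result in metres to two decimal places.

γ = 1.26 × 9.81 = 12.3606 kN/m³.
The centroid of a semicircle lies 4r/(3π) = 0.891268 m from the diameter, here below the top edge, so the centroid depth is h_c = 3.54 + 0.891268 = 4.43127 m.
A = πr²/2 = π × 2.1²/2 = 6.92721 m².
Resultant F = γ·h_c·A = 12.3606 × 4.43127 × 6.92721 = 379.425 kN.
I_c = (π/8 − 8/(9π))·r⁴ = 0.109757 × 2.1⁴ = 2.13457 m⁴.
Centre of pressure: y_p = y_c + I_c/(y_c·A) = 4.43127 + 2.13457/(4.43127 × 6.92721) = 4.43127 + 0.0695383 = 4.50081 m along the plane.

h_p = 4.50 m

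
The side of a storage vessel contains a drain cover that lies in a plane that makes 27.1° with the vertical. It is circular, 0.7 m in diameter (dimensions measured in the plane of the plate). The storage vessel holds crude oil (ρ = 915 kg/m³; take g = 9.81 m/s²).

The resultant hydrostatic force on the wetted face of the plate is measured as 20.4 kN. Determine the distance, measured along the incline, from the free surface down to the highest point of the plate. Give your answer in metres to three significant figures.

γ = ρg = 915 × 9.81 / 1000 = 8.97615 kN/m³.
A = π(0.35)² = 0.384845 m².
From F = γ·h_c·A, the centroid depth is h_c = 20.4/(8.97615 × 0.384845) = 5.90547 m.
The plate makes 27.1° with the vertical, i.e. θ = 90° − 27.1° = 62.9° to the horizontal. Measuring y along the incline from the free-surface line, vertical depth h = y·sinθ with sinθ = 0.890213.
Along the incline, y_c = h_c/sinθ = 5.90547/0.890213 = 6.63377 m.
The centroid is at the centre, 0.35 m below the top of the plate, so the highest point sits at y_top = 6.63377 − 0.35 = 6.28377 m along the incline.

y_top ≈ 6.28 m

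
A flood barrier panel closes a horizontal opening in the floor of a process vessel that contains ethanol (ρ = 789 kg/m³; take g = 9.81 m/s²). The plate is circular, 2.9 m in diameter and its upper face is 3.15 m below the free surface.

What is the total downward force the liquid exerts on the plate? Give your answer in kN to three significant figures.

γ = ρg = 789 × 9.81 / 1000 = 7.74009 kN/m³.
The plate is horizontal, so pressure is uniform at p = γ·h = 7.74009 × 3.15 = 24.3813 kN/m².
A = π(1.45)² = 6.6052 m².
F = p·A = 24.3813 × 6.6052 = 161.043 kN.

F ≈ 161 kN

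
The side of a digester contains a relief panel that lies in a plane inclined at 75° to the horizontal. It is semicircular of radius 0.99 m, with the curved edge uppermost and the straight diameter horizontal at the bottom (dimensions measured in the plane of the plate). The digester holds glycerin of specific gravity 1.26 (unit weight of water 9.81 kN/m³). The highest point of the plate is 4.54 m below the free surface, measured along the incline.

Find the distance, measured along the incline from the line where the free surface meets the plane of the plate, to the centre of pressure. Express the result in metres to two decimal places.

γ = 1.26 × 9.81 = 12.3606 kN/m³.
Let θ = 75° be the plate's angle to the horizontal; measure y along the incline from where the plane meets the free surface. Vertical depth h = y·sinθ with sinθ = 0.965926.
The centroid lies 4r/(3π) = 0.420169 m above the diameter, so r − 4r/(3π) = 0.99 − 0.420169 = 0.569831 m below the topmost point, so y_c = 4.54 + 0.569831 = 5.10983 m and h_c = 5.10983 × 0.965926 = 4.93572 m.
A = πr²/2 = π × 0.99²/2 = 1.53954 m².
Resultant F = γ·h_c·A = 12.3606 × 4.93572 × 1.53954 = 93.925 kN.
I_c = (π/8 − 8/(9π))·r⁴ = 0.109757 × 0.99⁴ = 0.105432 m⁴.
Centre of pressure: y_p = y_c + I_c/(y_c·A) = 5.10983 + 0.105432/(5.10983 × 1.53954) = 5.10983 + 0.0134022 = 5.12323 m along the plane.

y_p = 5.12 m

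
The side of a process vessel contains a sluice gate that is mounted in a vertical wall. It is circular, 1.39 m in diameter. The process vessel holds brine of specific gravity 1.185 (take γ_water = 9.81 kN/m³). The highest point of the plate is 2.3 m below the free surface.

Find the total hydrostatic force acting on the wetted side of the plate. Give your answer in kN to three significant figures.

γ = 1.185 × 9.81 = 11.62485 kN/m³.
The centroid is at the centre, 0.695 m below the top of the plate, so the centroid depth is h_c = 2.3 + 0.695 = 2.995 m.
A = π(0.695)² = 1.51747 m².
Resultant F = γ·h_c·A = 11.62485 × 2.995 × 1.51747 = 52.8329 kN.

F ≈ 52.8 kN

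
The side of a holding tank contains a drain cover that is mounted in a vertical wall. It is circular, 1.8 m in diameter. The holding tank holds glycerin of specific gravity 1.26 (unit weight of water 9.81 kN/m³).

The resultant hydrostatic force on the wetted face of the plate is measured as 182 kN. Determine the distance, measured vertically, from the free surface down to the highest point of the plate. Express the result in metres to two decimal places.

γ = 1.26 × 9.81 = 12.3606 kN/m³.
A = π(0.9)² = 2.54469 m².
From F = γ·h_c·A, the centroid depth is h_c = 182/(12.3606 × 2.54469) = 5.78625 m.
The centroid is at the centre, 0.9 m below the top of the plate, so the highest point sits at h_top = 5.78625 − 0.9 = 4.88625 m below the surface.

d_top ≈ 4.89 m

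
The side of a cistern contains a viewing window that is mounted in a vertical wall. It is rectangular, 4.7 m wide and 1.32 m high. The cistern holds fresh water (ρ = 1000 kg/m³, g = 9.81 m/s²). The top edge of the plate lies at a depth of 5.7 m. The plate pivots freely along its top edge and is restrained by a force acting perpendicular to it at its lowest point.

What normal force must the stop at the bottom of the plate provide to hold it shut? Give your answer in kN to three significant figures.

γ = ρg = 1000 × 9.81 = 9810 N/m³ = 9.81 kN/m³.
The centroid lies 1.32/2 = 0.66 m below the top edge, so the centroid depth is h_c = 5.7 + 0.66 = 6.36 m.
A = 4.7 × 1.32 = 6.204 m².
Resultant F = γ·h_c·A = 9.81 × 6.36 × 6.204 = 387.077 kN.
I_c = b·h³/12 = 4.7 × 1.32³/12 = 0.900821 m⁴.
Centre of pressure: y_p = y_c + I_c/(y_c·A) = 6.36 + 0.900821/(6.36 × 6.204) = 6.36 + 0.0228302 = 6.38283 m along the plane.
The resultant acts 0.66 + 0.0228302 = 0.68283 m (along the plate) below the hinge at the top edge, so the moment about the hinge is M = F × 0.68283 = 387.077 × 0.68283 = 264.308 kN·m.
A normal force at the bottom, 1.32 m from the hinge, must supply this moment: P = 264.308/1.32 = 200.233 kN.

P ≈ 200 kN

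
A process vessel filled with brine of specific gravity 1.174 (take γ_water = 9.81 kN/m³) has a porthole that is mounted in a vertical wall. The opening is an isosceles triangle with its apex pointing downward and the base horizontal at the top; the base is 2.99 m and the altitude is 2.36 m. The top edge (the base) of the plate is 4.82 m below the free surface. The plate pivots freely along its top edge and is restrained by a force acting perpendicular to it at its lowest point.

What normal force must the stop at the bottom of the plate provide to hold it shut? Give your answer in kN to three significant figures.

P ≈ 81.3 kN

γ = 1.174 × 9.81 = 11.51694 kN/m³.
With the apex down, the centroid sits h/3 = 2.36/3 = 0.786667 m below the base (the top edge), so the centroid depth is h_c = 4.82 + 0.786667 = 5.60667 m.
A = ½ × 2.99 × 2.36 = 3.5282 m².
Resultant F = γ·h_c·A = 11.51694 × 5.60667 × 3.5282 = 227.822 kN.
I_c = b·h³/36 = 2.99 × 2.36³/36 = 1.0917 m⁴.
Centre of pressure: y_p = y_c + I_c/(y_c·A) = 5.60667 + 1.0917/(5.60667 × 3.5282) = 5.60667 + 0.0551881 = 5.66186 m along the plane.
The resultant acts 0.786667 + 0.0551881 = 0.841855 m (along the plate) below the hinge at the top edge, so the moment about the hinge is M = F × 0.841855 = 227.822 × 0.841855 = 191.793 kN·m.
A normal force at the bottom, 2.36 m from the hinge, must supply this moment: P = 191.793/2.36 = 81.2682 kN.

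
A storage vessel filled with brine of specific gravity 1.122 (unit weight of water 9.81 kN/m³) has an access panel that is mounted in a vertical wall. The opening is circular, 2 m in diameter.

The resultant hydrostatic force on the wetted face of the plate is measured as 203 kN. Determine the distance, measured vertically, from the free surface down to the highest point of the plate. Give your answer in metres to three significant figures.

d_top ≈ 4.87 m

γ = 1.122 × 9.81 = 11.00682 kN/m³.
A = π(1)² = 3.14159 m².
From F = γ·h_c·A, the centroid depth is h_c = 203/(11.00682 × 3.14159) = 5.87063 m.
The centroid is at the centre, 1 m below the top of the plate, so the highest point sits at h_top = 5.87063 − 1 = 4.87063 m below the surface.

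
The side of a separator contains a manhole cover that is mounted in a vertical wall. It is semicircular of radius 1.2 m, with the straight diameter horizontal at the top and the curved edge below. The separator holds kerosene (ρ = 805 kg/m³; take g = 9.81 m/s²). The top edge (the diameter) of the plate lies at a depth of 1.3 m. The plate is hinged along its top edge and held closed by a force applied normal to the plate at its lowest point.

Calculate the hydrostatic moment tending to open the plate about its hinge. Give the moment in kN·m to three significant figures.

M ≈ 18.3 kN·m

γ = ρg = 805 × 9.81 / 1000 = 7.89705 kN/m³.
The centroid of a semicircle lies 4r/(3π) = 0.509296 m from the diameter, here below the top edge, so the centroid depth is h_c = 1.3 + 0.509296 = 1.8093 m.
A = πr²/2 = π × 1.2²/2 = 2.26195 m².
Resultant F = γ·h_c·A = 7.89705 × 1.8093 × 2.26195 = 32.319 kN.
I_c = (π/8 − 8/(9π))·r⁴ = 0.109757 × 1.2⁴ = 0.227592 m⁴.
Centre of pressure: y_p = y_c + I_c/(y_c·A) = 1.8093 + 0.227592/(1.8093 × 2.26195) = 1.8093 + 0.0556113 = 1.86491 m along the plane.
The resultant acts 0.509296 + 0.0556113 = 0.564907 m (along the plate) below the hinge at the top edge, so the moment about the hinge is M = F × 0.564907 = 32.319 × 0.564907 = 18.2572 kN·m.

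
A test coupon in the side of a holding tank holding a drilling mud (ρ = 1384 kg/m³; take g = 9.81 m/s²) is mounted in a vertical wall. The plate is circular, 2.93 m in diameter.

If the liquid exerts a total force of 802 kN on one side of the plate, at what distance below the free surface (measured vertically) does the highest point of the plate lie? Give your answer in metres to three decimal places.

γ = ρg = 1384 × 9.81 / 1000 = 13.57704 kN/m³.
A = π(1.465)² = 6.74256 m².
From F = γ·h_c·A, the centroid depth is h_c = 802/(13.57704 × 6.74256) = 8.76081 m.
The centroid is at the centre, 1.465 m below the top of the plate, so the highest point sits at h_top = 8.76081 − 1.465 = 7.29581 m below the surface.

d_top ≈ 7.296 m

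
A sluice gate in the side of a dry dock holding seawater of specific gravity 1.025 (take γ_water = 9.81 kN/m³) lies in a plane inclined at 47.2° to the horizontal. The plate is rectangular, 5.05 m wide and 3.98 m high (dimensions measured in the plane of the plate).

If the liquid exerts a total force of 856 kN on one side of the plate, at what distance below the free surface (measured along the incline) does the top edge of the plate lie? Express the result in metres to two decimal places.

γ = 1.025 × 9.81 = 10.05525 kN/m³.
A = 5.05 × 3.98 = 20.099 m².
From F = γ·h_c·A, the centroid depth is h_c = 856/(10.05525 × 20.099) = 4.23552 m.
Let θ = 47.2° be the plate's angle to the horizontal; measure y along the incline from where the plane meets the free surface. Vertical depth h = y·sinθ with sinθ = 0.733730.
Along the incline, y_c = h_c/sinθ = 4.23552/0.733730 = 5.77259 m.
The centroid lies 3.98/2 = 1.99 m below the top edge, so the top edge sits at y_top = 5.77259 − 1.99 = 3.78259 m along the incline.

y_top ≈ 3.78 m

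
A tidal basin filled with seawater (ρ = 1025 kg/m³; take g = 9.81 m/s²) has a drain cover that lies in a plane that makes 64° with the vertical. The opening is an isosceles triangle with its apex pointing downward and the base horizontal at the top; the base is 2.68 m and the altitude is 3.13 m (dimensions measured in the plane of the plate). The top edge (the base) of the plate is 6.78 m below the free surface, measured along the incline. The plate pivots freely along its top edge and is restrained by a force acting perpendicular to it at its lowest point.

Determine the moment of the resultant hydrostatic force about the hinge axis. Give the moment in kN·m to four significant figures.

M ≈ 161.0 kN·m

γ = ρg = 1025 × 9.81 / 1000 = 10.05525 kN/m³.
The plate makes 64° with the vertical, i.e. θ = 90° − 64° = 26° to the horizontal. Measuring y along the incline from the free-surface line, vertical depth h = y·sinθ with sinθ = 0.438371.
With the apex down, the centroid sits h/3 = 3.13/3 = 1.04333 m below the base (the top edge), so y_c = 6.78 + 1.04333 = 7.82333 m and h_c = 7.82333 × 0.438371 = 3.42952 m.
A = ½ × 2.68 × 3.13 = 4.1942 m².
Resultant F = γ·h_c·A = 10.05525 × 3.42952 × 4.1942 = 144.636 kN.
I_c = b·h³/36 = 2.68 × 3.13³/36 = 2.28279 m⁴.
Centre of pressure: y_p = y_c + I_c/(y_c·A) = 7.82333 + 2.28279/(7.82333 × 4.1942) = 7.82333 + 0.0695705 = 7.8929 m along the plane.
The resultant acts 1.04333 + 0.0695705 = 1.1129 m (along the plate) below the hinge at the top edge, so the moment about the hinge is M = F × 1.1129 = 144.636 × 1.1129 = 160.965 kN·m.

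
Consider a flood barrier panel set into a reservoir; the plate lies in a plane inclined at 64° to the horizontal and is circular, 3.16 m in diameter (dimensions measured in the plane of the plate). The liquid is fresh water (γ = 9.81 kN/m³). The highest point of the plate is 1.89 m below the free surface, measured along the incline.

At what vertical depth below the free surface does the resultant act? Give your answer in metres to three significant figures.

γ = 9.81 kN/m³.
Let θ = 64° be the plate's angle to the horizontal; measure y along the incline from where the plane meets the free surface. Vertical depth h = y·sinθ with sinθ = 0.898794.
The centroid is at the centre, 1.58 m below the top of the plate, so y_c = 1.89 + 1.58 = 3.47 m and h_c = 3.47 × 0.898794 = 3.11882 m.
A = π(1.58)² = 7.84267 m².
Resultant F = γ·h_c·A = 9.81 × 3.11882 × 7.84267 = 239.951 kN.
I_c = πr⁴/4 = π × 1.58⁴/4 = 4.89461 m⁴.
Centre of pressure: y_p = y_c + I_c/(y_c·A) = 3.47 + 4.89461/(3.47 × 7.84267) = 3.47 + 0.179856 = 3.64986 m along the plane.
Vertically, h_p = y_p·sinθ = 3.64986 × 0.898794 = 3.28047 m.

h_p = 3.28 m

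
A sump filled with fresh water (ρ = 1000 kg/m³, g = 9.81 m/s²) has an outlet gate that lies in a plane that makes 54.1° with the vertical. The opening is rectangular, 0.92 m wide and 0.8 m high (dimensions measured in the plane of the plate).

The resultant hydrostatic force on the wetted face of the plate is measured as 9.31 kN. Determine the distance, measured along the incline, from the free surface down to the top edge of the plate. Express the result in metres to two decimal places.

γ = ρg = 1000 × 9.81 = 9810 N/m³ = 9.81 kN/m³.
A = 0.92 × 0.8 = 0.736 m².
From F = γ·h_c·A, the centroid depth is h_c = 9.31/(9.81 × 0.736) = 1.28945 m.
The plate makes 54.1° with the vertical, i.e. θ = 90° − 54.1° = 35.9° to the horizontal. Measuring y along the incline from the free-surface line, vertical depth h = y·sinθ with sinθ = 0.586372.
Along the incline, y_c = h_c/sinθ = 1.28945/0.586372 = 2.19903 m.
The centroid lies 0.8/2 = 0.4 m below the top edge, so the top edge sits at y_top = 2.19903 − 0.4 = 1.79903 m along the incline.

y_top ≈ 1.80 m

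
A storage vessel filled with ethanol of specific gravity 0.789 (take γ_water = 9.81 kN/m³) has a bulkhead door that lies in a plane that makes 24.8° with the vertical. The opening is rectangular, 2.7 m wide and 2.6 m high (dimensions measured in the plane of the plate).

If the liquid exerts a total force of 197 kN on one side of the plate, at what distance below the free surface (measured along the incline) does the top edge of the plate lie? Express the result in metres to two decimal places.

γ = 0.789 × 9.81 = 7.74009 kN/m³.
A = 2.7 × 2.6 = 7.02 m².
From F = γ·h_c·A, the centroid depth is h_c = 197/(7.74009 × 7.02) = 3.62563 m.
The plate makes 24.8° with the vertical, i.e. θ = 90° − 24.8° = 65.2° to the horizontal. Measuring y along the incline from the free-surface line, vertical depth h = y·sinθ with sinθ = 0.907777.
Along the incline, y_c = h_c/sinθ = 3.62563/0.907777 = 3.99397 m.
The centroid lies 2.6/2 = 1.3 m below the top edge, so the top edge sits at y_top = 3.99397 − 1.3 = 2.69397 m along the incline.

y_top ≈ 2.69 m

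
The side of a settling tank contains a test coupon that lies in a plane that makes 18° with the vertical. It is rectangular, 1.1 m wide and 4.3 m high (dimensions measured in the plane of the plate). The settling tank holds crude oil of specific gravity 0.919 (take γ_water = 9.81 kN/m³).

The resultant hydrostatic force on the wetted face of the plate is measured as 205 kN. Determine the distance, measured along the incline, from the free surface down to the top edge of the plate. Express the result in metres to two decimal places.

y_top ≈ 2.90 m

γ = 0.919 × 9.81 = 9.01539 kN/m³.
A = 1.1 × 4.3 = 4.73 m².
From F = γ·h_c·A, the centroid depth is h_c = 205/(9.01539 × 4.73) = 4.80738 m.
The plate makes 18° with the vertical, i.e. θ = 90° − 18° = 72° to the horizontal. Measuring y along the incline from the free-surface line, vertical depth h = y·sinθ with sinθ = 0.951057.
Along the incline, y_c = h_c/sinθ = 4.80738/0.951057 = 5.05478 m.
The centroid lies 4.3/2 = 2.15 m below the top edge, so the top edge sits at y_top = 5.05478 − 2.15 = 2.90478 m along the incline.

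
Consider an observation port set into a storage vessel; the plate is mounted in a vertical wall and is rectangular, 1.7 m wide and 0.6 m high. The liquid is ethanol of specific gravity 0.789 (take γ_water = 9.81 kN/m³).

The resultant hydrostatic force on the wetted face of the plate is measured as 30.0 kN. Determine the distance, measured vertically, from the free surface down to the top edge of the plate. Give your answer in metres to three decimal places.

γ = 0.789 × 9.81 = 7.74009 kN/m³.
A = 1.7 × 0.6 = 1.02 m².
From F = γ·h_c·A, the centroid depth is h_c = 30.0/(7.74009 × 1.02) = 3.79993 m.
The centroid lies 0.6/2 = 0.3 m below the top edge, so the top edge sits at h_top = 3.79993 − 0.3 = 3.49993 m below the surface.

d_top ≈ 3.500 m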